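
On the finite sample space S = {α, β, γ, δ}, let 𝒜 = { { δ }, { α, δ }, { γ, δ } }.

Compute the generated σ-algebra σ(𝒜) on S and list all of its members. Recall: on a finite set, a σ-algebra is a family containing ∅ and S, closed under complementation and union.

σ(𝒜) = { {  }, { α }, { β }, { γ }, { δ }, { α, β }, { α, γ }, { α, δ }, { β, γ }, { β, δ }, { γ, δ }, { α, β, γ }, { α, β, δ }, { α, γ, δ }, { β, γ, δ }, S }

Trace:
Seed the family with 𝒜 together with ∅ and S: { {  }, { δ }, { α, δ }, { γ, δ }, S }.
Pass 1: 4 new —
  { α, β }  = complement { γ, δ }
  { β, γ }  = complement { α, δ }
  { α, β, γ }  = complement { δ }
  { α, γ, δ }  = { γ, δ } ∪ { α, δ }
Pass 2 adds 3:
  { β }  = complement { α, γ, δ }
  { α, β, δ }  = { α, β } ∪ { α, δ }
  { β, γ, δ }  = { γ, δ } ∪ { β, γ }
Pass 3: +3 →
  { α }  = complement { β, γ, δ }
  { γ }  = complement { α, β, δ }
  { β, δ }  = { δ } ∪ { β }
Pass 4: +1 →
  { α, γ }  = complement { β, δ }
Pass 5: no new sets; the family is a σ-algebra.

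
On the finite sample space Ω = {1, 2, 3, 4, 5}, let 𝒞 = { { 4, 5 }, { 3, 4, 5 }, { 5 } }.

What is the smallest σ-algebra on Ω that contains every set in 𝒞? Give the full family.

Seed the family with 𝒞 together with ∅ and Ω: { ∅, { 5 }, { 4, 5 }, { 3, 4, 5 }, Ω }.
Step 1. New:
  { 1, 2 }  = ᶜ of { 3, 4, 5 }
  { 1, 2, 3 }  = ᶜ of { 4, 5 }
  { 1, 2, 3, 4 }  = ᶜ of { 5 }
  (now 8)
Step 2 (3 new):
  { 1, 2, 5 }  = { 1, 2 } ∪ { 5 }
  { 1, 2, 3, 5 }  = { 1, 2, 3 } ∪ { 5 }
  { 1, 2, 4, 5 }  = { 4, 5 } ∪ { 1, 2 }
  (now 11)
Step 3. New:
  { 3 }  = ᶜ of { 1, 2, 4, 5 }
  { 4 }  = ᶜ of { 1, 2, 3, 5 }
  { 3, 4 }  = ᶜ of { 1, 2, 5 }
  (now 14)
Step 4 adds 2:
  { 3, 5 }  = { 3 } ∪ { 5 }
  { 1, 2, 4 }  = { 1, 2 } ∪ { 4 }
  (now 16)
Step 5: no new sets; the family is a σ-algebra.

Hence σ(𝒞) has 16 members: { ∅, { 3 }, { 4 }, { 5 }, { 1, 2 }, { 3, 4 }, { 3, 5 }, { 4, 5 }, { 1, 2, 3 }, { 1, 2, 4 }, { 1, 2, 5 }, { 3, 4, 5 }, { 1, 2, 3, 4 }, { 1, 2, 3, 5 }, { 1, 2, 4, 5 }, Ω }.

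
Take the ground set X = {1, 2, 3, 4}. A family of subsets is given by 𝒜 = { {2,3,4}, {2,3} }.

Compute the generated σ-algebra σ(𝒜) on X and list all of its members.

σ(𝒜) = { {}, {1}, {4}, {1,4}, {2,3}, {1,2,3}, {2,3,4}, X }

Working:
Initial family (4 sets): { {}, {2,3}, {2,3,4}, X }.
Pass 1 (2 new):
  {1}  = complement {2,3,4}
  {1,4}  = complement {2,3}
  — 6 sets.
Pass 2: +1 →
  {1,2,3}  = {2,3} ∪ {1}
  — 7 sets.
Pass 3: +1 →
  {4}  = complement {1,2,3}
  — 8 sets.
Pass 4: stable.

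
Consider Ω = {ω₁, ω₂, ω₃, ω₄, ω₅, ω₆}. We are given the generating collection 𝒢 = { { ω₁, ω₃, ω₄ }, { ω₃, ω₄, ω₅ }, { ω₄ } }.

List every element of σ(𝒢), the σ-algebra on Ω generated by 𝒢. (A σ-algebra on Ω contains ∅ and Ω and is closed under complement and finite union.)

|σ(𝒢)| = 32.  σ(𝒢) = { {}, { ω₁ }, { ω₃ }, { ω₄ }, { ω₅ }, { ω₁, ω₃ }, { ω₁, ω₄ }, { ω₁, ω₅ }, { ω₂, ω₆ }, { ω₃, ω₄ }, { ω₃, ω₅ }, { ω₄, ω₅ }, { ω₁, ω₂, ω₆ }, { ω₁, ω₃, ω₄ }, { ω₁, ω₃, ω₅ }, { ω₁, ω₄, ω₅ }, { ω₂, ω₃, ω₆ }, { ω₂, ω₄, ω₆ }, { ω₂, ω₅, ω₆ }, { ω₃, ω₄, ω₅ }, { ω₁, ω₂, ω₃, ω₆ }, { ω₁, ω₂, ω₄, ω₆ }, { ω₁, ω₂, ω₅, ω₆ }, { ω₁, ω₃, ω₄, ω₅ }, { ω₂, ω₃, ω₄, ω₆ }, { ω₂, ω₃, ω₅, ω₆ }, { ω₂, ω₄, ω₅, ω₆ }, { ω₁, ω₂, ω₃, ω₄, ω₆ }, { ω₁, ω₂, ω₃, ω₅, ω₆ }, { ω₁, ω₂, ω₄, ω₅, ω₆ }, { ω₂, ω₃, ω₄, ω₅, ω₆ }, Ω }

Derivation:
Begin from { {}, { ω₄ }, { ω₁, ω₃, ω₄ }, { ω₃, ω₄, ω₅ }, Ω } (that is, 𝒢 plus ∅ and Ω).
Step 1: 4 new —
  { ω₁, ω₂, ω₆ }  = complement { ω₃, ω₄, ω₅ }
  { ω₂, ω₅, ω₆ }  = complement { ω₁, ω₃, ω₄ }
  { ω₁, ω₃, ω₄, ω₅ }  = { ω₃, ω₄, ω₅ } ∪ { ω₁, ω₃, ω₄ }
  { ω₁, ω₂, ω₃, ω₅, ω₆ }  = complement { ω₄ }
Step 2 adds 6:
  { ω₂, ω₆ }  = complement { ω₁, ω₃, ω₄, ω₅ }
  { ω₁, ω₂, ω₄, ω₆ }  = { ω₄ } ∪ { ω₁, ω₂, ω₆ }
  { ω₁, ω₂, ω₅, ω₆ }  = { ω₂, ω₅, ω₆ } ∪ { ω₁, ω₂, ω₆ }
  { ω₂, ω₄, ω₅, ω₆ }  = { ω₂, ω₅, ω₆ } ∪ { ω₄ }
  { ω₁, ω₂, ω₃, ω₄, ω₆ }  = { ω₁, ω₃, ω₄ } ∪ { ω₁, ω₂, ω₆ }
  { ω₂, ω₃, ω₄, ω₅, ω₆ }  = { ω₃, ω₄, ω₅ } ∪ { ω₂, ω₅, ω₆ }
Step 3 (7 new):
  { ω₁ }  = complement { ω₂, ω₃, ω₄, ω₅, ω₆ }
  { ω₅ }  = complement { ω₁, ω₂, ω₃, ω₄, ω₆ }
  { ω₁, ω₃ }  = complement { ω₂, ω₄, ω₅, ω₆ }
  { ω₃, ω₄ }  = complement { ω₁, ω₂, ω₅, ω₆ }
  { ω₃, ω₅ }  = complement { ω₁, ω₂, ω₄, ω₆ }
  { ω₂, ω₄, ω₆ }  = { ω₄ } ∪ { ω₂, ω₆ }
  { ω₁, ω₂, ω₄, ω₅, ω₆ }  = { ω₂, ω₄, ω₅, ω₆ } ∪ { ω₁, ω₂, ω₄, ω₆ }
Step 4 adds 8:
  { ω₃ }  = complement { ω₁, ω₂, ω₄, ω₅, ω₆ }
  { ω₁, ω₄ }  = { ω₄ } ∪ { ω₁ }
  { ω₁, ω₅ }  = { ω₅ } ∪ { ω₁ }
  { ω₄, ω₅ }  = { ω₅ } ∪ { ω₄ }
  { ω₁, ω₃, ω₅ }  = complement { ω₂, ω₄, ω₆ }
  { ω₁, ω₂, ω₃, ω₆ }  = { ω₁, ω₃ } ∪ { ω₂, ω₆ }
  { ω₂, ω₃, ω₄, ω₆ }  = { ω₂, ω₄, ω₆ } ∪ { ω₃, ω₄ }
  { ω₂, ω₃, ω₅, ω₆ }  = { ω₃, ω₅ } ∪ { ω₂, ω₆ }
Step 5. New:
  { ω₁, ω₄, ω₅ }  = { ω₁ } ∪ { ω₄, ω₅ }
  { ω₂, ω₃, ω₆ }  = { ω₂, ω₆ } ∪ { ω₃ }
After Step 6 the family is unchanged; done.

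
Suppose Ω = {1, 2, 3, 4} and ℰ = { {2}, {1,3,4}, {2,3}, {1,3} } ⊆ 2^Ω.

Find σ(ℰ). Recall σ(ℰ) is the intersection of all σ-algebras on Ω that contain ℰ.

Answer: σ(ℰ) = { {}, {1}, {2}, {3}, {4}, {1,2}, {1,3}, {1,4}, {2,3}, {2,4}, {3,4}, {1,2,3}, {1,2,4}, {1,3,4}, {2,3,4}, Ω }

Check:
Take S₀ = ℰ ∪ {∅, Ω} = { {}, {2}, {1,3}, {2,3}, {1,3,4}, Ω }.
Step 1 adds 3:
  {1,4}  = complement {2,3}
  {2,4}  = complement {1,3}
  {1,2,3}  = {2,3} ∪ {1,3}
  (now 9)
Step 2: +3 →
  {4}  = complement {1,2,3}
  {1,2,4}  = {2} ∪ {1,4}
  {2,3,4}  = {2,3} ∪ {2,4}
  (now 12)
Step 3. New:
  {1}  = complement {2,3,4}
  {3}  = complement {1,2,4}
  (now 14)
Step 4. New:
  {1,2}  = {2} ∪ {1}
  {3,4}  = {3} ∪ {4}
  (now 16)
After Step 5 the family is unchanged; done.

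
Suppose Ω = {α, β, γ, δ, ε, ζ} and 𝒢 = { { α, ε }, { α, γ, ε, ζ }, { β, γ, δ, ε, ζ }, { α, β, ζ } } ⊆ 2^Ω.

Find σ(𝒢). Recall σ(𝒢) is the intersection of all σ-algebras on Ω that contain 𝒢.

Answer: σ(𝒢) = { {}, { α }, { β }, { γ }, { δ }, { ε }, { ζ }, { α, β }, { α, γ }, { α, δ }, { α, ε }, { α, ζ }, { β, γ }, { β, δ }, { β, ε }, { β, ζ }, { γ, δ }, { γ, ε }, { γ, ζ }, { δ, ε }, { δ, ζ }, { ε, ζ }, { α, β, γ }, { α, β, δ }, { α, β, ε }, { α, β, ζ }, { α, γ, δ }, { α, γ, ε }, { α, γ, ζ }, { α, δ, ε }, { α, δ, ζ }, { α, ε, ζ }, { β, γ, δ }, { β, γ, ε }, { β, γ, ζ }, { β, δ, ε }, { β, δ, ζ }, { β, ε, ζ }, { γ, δ, ε }, { γ, δ, ζ }, { γ, ε, ζ }, { δ, ε, ζ }, { α, β, γ, δ }, { α, β, γ, ε }, { α, β, γ, ζ }, { α, β, δ, ε }, { α, β, δ, ζ }, { α, β, ε, ζ }, { α, γ, δ, ε }, { α, γ, δ, ζ }, { α, γ, ε, ζ }, { α, δ, ε, ζ }, { β, γ, δ, ε }, { β, γ, δ, ζ }, { β, γ, ε, ζ }, { β, δ, ε, ζ }, { γ, δ, ε, ζ }, { α, β, γ, δ, ε }, { α, β, γ, δ, ζ }, { α, β, γ, ε, ζ }, { α, β, δ, ε, ζ }, { α, γ, δ, ε, ζ }, { β, γ, δ, ε, ζ }, Ω }

Trace:
Initial family (6 sets): { {}, { α, ε }, { α, β, ζ }, { α, γ, ε, ζ }, { β, γ, δ, ε, ζ }, Ω }.
Iteration 1 adds 6:
  { α }  = complement { β, γ, δ, ε, ζ }
  { β, δ }  = complement { α, γ, ε, ζ }
  { γ, δ, ε }  = complement { α, β, ζ }
  { α, β, ε, ζ }  = { α, ε } ∪ { α, β, ζ }
  { β, γ, δ, ζ }  = complement { α, ε }
  { α, β, γ, ε, ζ }  = { α, γ, ε, ζ } ∪ { α, β, ζ }
Iteration 2: +10 →
  { δ }  = complement { α, β, γ, ε, ζ }
  { γ, δ }  = complement { α, β, ε, ζ }
  { α, β, δ }  = { β, δ } ∪ { α }
  { α, β, δ, ε }  = { α, ε } ∪ { β, δ }
  { α, β, δ, ζ }  = { α, β, ζ } ∪ { β, δ }
  { α, γ, δ, ε }  = { γ, δ, ε } ∪ { α, ε }
  { β, γ, δ, ε }  = { γ, δ, ε } ∪ { β, δ }
  { α, β, γ, δ, ζ }  = { β, γ, δ, ζ } ∪ { α, β, ζ }
  { α, β, δ, ε, ζ }  = { β, δ } ∪ { α, β, ε, ζ }
  { α, γ, δ, ε, ζ }  = { α, γ, ε, ζ } ∪ { γ, δ, ε }
Iteration 3: +14 →
  { β }  = complement { α, γ, δ, ε, ζ }
  { γ }  = complement { α, β, δ, ε, ζ }
  { ε }  = complement { α, β, γ, δ, ζ }
  { α, δ }  = { δ } ∪ { α }
  { α, ζ }  = complement { β, γ, δ, ε }
  { β, ζ }  = complement { α, γ, δ, ε }
  { γ, ε }  = complement { α, β, δ, ζ }
  { γ, ζ }  = complement { α, β, δ, ε }
  { α, γ, δ }  = { γ, δ } ∪ { α }
  { α, δ, ε }  = { α, ε } ∪ { δ }
  { β, γ, δ }  = { γ, δ } ∪ { β, δ }
  { γ, ε, ζ }  = complement { α, β, δ }
  { α, β, γ, δ }  = { γ, δ } ∪ { α, β, δ }
  { α, β, γ, δ, ε }  = { γ, δ, ε } ∪ { α, β, δ, ε }
Iteration 4 (23 new):
  { ζ }  = complement { α, β, γ, δ, ε }
  { α, β }  = { α } ∪ { β }
  { α, γ }  = { α } ∪ { γ }
  { β, γ }  = { β } ∪ { γ }
  { β, ε }  = { β } ∪ { ε }
  { δ, ε }  = { ε } ∪ { δ }
  { ε, ζ }  = complement { α, β, γ, δ }
  { α, β, ε }  = { β } ∪ { α, ε }
  { α, γ, ε }  = { α } ∪ { γ, ε }
  { α, γ, ζ }  = { α } ∪ { γ, ζ }
  { α, δ, ζ }  = { α, ζ } ∪ { α, δ }
  { α, ε, ζ }  = complement { β, γ, δ }
  { β, γ, ε }  = { β } ∪ { γ, ε }
  { β, γ, ζ }  = complement { α, δ, ε }
  { β, δ, ε }  = { ε } ∪ { β, δ }
  { β, δ, ζ }  = { β, ζ } ∪ { δ }
  { β, ε, ζ }  = complement { α, γ, δ }
  { γ, δ, ζ }  = { γ, δ } ∪ { γ, ζ }
  { α, β, γ, ζ }  = { γ } ∪ { α, β, ζ }
  { α, γ, δ, ζ }  = { γ, δ } ∪ { α, ζ }
  { α, δ, ε, ζ }  = { α, δ, ε } ∪ { α, ζ }
  { β, γ, ε, ζ }  = complement { α, δ }
  { γ, δ, ε, ζ }  = { γ, δ, ε } ∪ { γ, ζ }
Iteration 5 (5 new):
  { δ, ζ }  = { ζ } ∪ { δ }
  { α, β, γ }  = { β } ∪ { α, γ }
  { δ, ε, ζ }  = { ε, ζ } ∪ { δ, ε }
  { α, β, γ, ε }  = { β, ε } ∪ { α, γ, ε }
  { β, δ, ε, ζ }  = complement { α, γ }
Iteration 6: no new sets; the family is a σ-algebra.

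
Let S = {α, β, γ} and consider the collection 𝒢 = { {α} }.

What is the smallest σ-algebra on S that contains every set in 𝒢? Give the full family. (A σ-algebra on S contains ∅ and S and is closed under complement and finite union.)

σ(𝒢) = { ∅, {α}, {β, γ}, S }

Trace:
Take S₀ = 𝒢 ∪ {∅, S} = { ∅, {α}, S }.
Step 1 (1 new):
  {β, γ}  = ᶜ of {α}
  [4 total]
Step 2: no new sets; the family is a σ-algebra.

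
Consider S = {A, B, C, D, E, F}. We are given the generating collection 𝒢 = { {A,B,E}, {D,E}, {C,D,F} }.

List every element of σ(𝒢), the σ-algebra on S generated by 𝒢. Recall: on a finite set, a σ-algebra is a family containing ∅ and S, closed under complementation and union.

Answer: σ(𝒢) = { {}, {D}, {E}, {A,B}, {C,F}, {D,E}, {A,B,D}, {A,B,E}, {C,D,F}, {C,E,F}, {A,B,C,F}, {A,B,D,E}, {C,D,E,F}, {A,B,C,D,F}, {A,B,C,E,F}, S }

Derivation:
Take S₀ = 𝒢 ∪ {∅, S} = { {}, {D,E}, {A,B,E}, {C,D,F}, S }.
Step 1. New:
  {A,B,C,F}  = {D,E}ᶜ
  {A,B,D,E}  = {D,E} ∪ {A,B,E}
  {C,D,E,F}  = {D,E} ∪ {C,D,F}
  (now 8)
Step 2 (4 new):
  {A,B}  = {C,D,E,F}ᶜ
  {C,F}  = {A,B,D,E}ᶜ
  {A,B,C,D,F}  = {C,D,F} ∪ {A,B,C,F}
  {A,B,C,E,F}  = {A,B,E} ∪ {A,B,C,F}
  (now 12)
Step 3: 2 new —
  {D}  = {A,B,C,E,F}ᶜ
  {E}  = {A,B,C,D,F}ᶜ
  (now 14)
Step 4 (2 new):
  {A,B,D}  = {A,B} ∪ {D}
  {C,E,F}  = {C,F} ∪ {E}
  (now 16)
Step 5: closed — nothing new.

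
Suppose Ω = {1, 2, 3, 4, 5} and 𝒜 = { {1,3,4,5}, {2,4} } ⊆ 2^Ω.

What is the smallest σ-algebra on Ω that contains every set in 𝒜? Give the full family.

Answer: σ(𝒜) = { ∅, {2}, {4}, {2,4}, {1,3,5}, {1,2,3,5}, {1,3,4,5}, Ω }

Trace:
Start: 𝒜 ∪ {∅, Ω} = { ∅, {2,4}, {1,3,4,5}, Ω }.
Pass 1: +2 →
  {2}  = {1,3,4,5}ᶜ
  {1,3,5}  = {2,4}ᶜ
  |family| = 6
Pass 2: +1 →
  {1,2,3,5}  = {1,3,5} ∪ {2}
  |family| = 7
Pass 3: +1 →
  {4}  = {1,2,3,5}ᶜ
  |family| = 8
Pass 4: no new sets; the family is a σ-algebra.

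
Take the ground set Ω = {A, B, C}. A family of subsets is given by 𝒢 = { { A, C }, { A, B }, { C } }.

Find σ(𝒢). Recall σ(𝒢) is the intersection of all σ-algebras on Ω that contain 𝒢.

σ(𝒢) = { {}, { A }, { B }, { C }, { A, B }, { A, C }, { B, C }, Ω }

Trace:
Take S₀ = 𝒢 ∪ {∅, Ω} = { {}, { C }, { A, B }, { A, C }, Ω }.
Round 1 adds 1:
  { B }  = ᶜ of { A, C }
  — 6 sets.
Round 2: 1 new —
  { B, C }  = { C } ∪ { B }
  — 7 sets.
Round 3 (1 new):
  { A }  = ᶜ of { B, C }
  — 8 sets.
Round 4: already closed under ᶜ and ∪.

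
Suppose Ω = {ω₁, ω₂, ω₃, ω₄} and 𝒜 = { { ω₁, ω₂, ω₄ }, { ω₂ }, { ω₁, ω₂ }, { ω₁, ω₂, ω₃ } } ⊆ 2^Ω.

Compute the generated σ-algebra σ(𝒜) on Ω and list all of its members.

Begin from { {}, { ω₂ }, { ω₁, ω₂ }, { ω₁, ω₂, ω₃ }, { ω₁, ω₂, ω₄ }, Ω } (that is, 𝒜 plus ∅ and Ω).
Step 1 (4 new):
  { ω₃ }  = { ω₁, ω₂, ω₄ }ᶜ
  { ω₄ }  = { ω₁, ω₂, ω₃ }ᶜ
  { ω₃, ω₄ }  = { ω₁, ω₂ }ᶜ
  { ω₁, ω₃, ω₄ }  = { ω₂ }ᶜ
  — 10 sets.
Step 2 (3 new):
  { ω₂, ω₃ }  = { ω₂ } ∪ { ω₃ }
  { ω₂, ω₄ }  = { ω₂ } ∪ { ω₄ }
  { ω₂, ω₃, ω₄ }  = { ω₃, ω₄ } ∪ { ω₂ }
  — 13 sets.
Step 3. New:
  { ω₁ }  = { ω₂, ω₃, ω₄ }ᶜ
  { ω₁, ω₃ }  = { ω₂, ω₄ }ᶜ
  { ω₁, ω₄ }  = { ω₂, ω₃ }ᶜ
  — 16 sets.
Step 4: closed — nothing new.

Therefore σ(𝒜) = { {}, { ω₁ }, { ω₂ }, { ω₃ }, { ω₄ }, { ω₁, ω₂ }, { ω₁, ω₃ }, { ω₁, ω₄ }, { ω₂, ω₃ }, { ω₂, ω₄ }, { ω₃, ω₄ }, { ω₁, ω₂, ω₃ }, { ω₁, ω₂, ω₄ }, { ω₁, ω₃, ω₄ }, { ω₂, ω₃, ω₄ }, Ω } (|σ(𝒜)| = 16).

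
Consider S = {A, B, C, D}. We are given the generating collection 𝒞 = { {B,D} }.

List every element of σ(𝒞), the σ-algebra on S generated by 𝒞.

|σ(𝒞)| = 4.  σ(𝒞) = { {}, {A,C}, {B,D}, S }

Check:
Take S₀ = 𝒞 ∪ {∅, S} = { {}, {B,D}, S }.
Step 1 (1 new):
  {A,C}  = {B,D}ᶜ
  — 4 sets.
Step 2: stable.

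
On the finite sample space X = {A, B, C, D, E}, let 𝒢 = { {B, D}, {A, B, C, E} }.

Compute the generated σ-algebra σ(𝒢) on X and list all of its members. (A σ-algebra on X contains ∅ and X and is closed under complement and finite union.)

σ(𝒢) = { {}, {B}, {D}, {B, D}, {A, C, E}, {A, B, C, E}, {A, C, D, E}, X }

Derivation:
Start: 𝒢 ∪ {∅, X} = { {}, {B, D}, {A, B, C, E}, X }.
Round 1. New:
  {D}  = complement {A, B, C, E}
  {A, C, E}  = complement {B, D}
  (now 6)
Round 2 (1 new):
  {A, C, D, E}  = {D} ∪ {A, C, E}
  (now 7)
Round 3: +1 →
  {B}  = complement {A, C, D, E}
  (now 8)
Round 4: closed — nothing new.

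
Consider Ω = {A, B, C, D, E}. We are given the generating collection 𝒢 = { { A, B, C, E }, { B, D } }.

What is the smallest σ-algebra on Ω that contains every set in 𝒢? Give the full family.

σ(𝒢) (8 sets): { ∅, { B }, { D }, { B, D }, { A, C, E }, { A, B, C, E }, { A, C, D, E }, Ω }

Derivation:
Take S₀ = 𝒢 ∪ {∅, Ω} = { ∅, { B, D }, { A, B, C, E }, Ω }.
Iteration 1: +2 →
  { D }  = complement { A, B, C, E }
  { A, C, E }  = complement { B, D }
  — 6 sets.
Iteration 2. New:
  { A, C, D, E }  = { D } ∪ { A, C, E }
  — 7 sets.
Iteration 3. New:
  { B }  = complement { A, C, D, E }
  — 8 sets.
Iteration 4: stable.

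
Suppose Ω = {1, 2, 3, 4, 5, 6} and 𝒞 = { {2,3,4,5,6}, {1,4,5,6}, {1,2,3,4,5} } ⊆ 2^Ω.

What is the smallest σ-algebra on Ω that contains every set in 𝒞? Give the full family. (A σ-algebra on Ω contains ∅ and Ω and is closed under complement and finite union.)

Answer: σ(𝒞) = { {}, {1}, {6}, {1,6}, {2,3}, {4,5}, {1,2,3}, {1,4,5}, {2,3,6}, {4,5,6}, {1,2,3,6}, {1,4,5,6}, {2,3,4,5}, {1,2,3,4,5}, {2,3,4,5,6}, Ω }

Working:
Initial family (5 sets): { {}, {1,4,5,6}, {1,2,3,4,5}, {2,3,4,5,6}, Ω }.
Pass 1. New:
  {1}  = ᶜ of {2,3,4,5,6}
  {6}  = ᶜ of {1,2,3,4,5}
  {2,3}  = ᶜ of {1,4,5,6}
  (now 8)
Pass 2 (3 new):
  {1,6}  = {1} ∪ {6}
  {1,2,3}  = {2,3} ∪ {1}
  {2,3,6}  = {2,3} ∪ {6}
  (now 11)
Pass 3 adds 4:
  {1,4,5}  = ᶜ of {2,3,6}
  {4,5,6}  = ᶜ of {1,2,3}
  {1,2,3,6}  = {2,3} ∪ {1,6}
  {2,3,4,5}  = ᶜ of {1,6}
  (now 15)
Pass 4 adds 1:
  {4,5}  = ᶜ of {1,2,3,6}
  (now 16)
Pass 5: closed — nothing new.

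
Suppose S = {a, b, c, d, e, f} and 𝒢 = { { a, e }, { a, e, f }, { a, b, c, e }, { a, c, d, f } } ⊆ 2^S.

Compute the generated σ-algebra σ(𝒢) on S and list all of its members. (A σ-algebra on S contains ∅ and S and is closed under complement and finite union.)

Initial family (6 sets): { ∅, { a, e }, { a, e, f }, { a, b, c, e }, { a, c, d, f }, S }.
Step 1. New:
  { b, e }  = { a, c, d, f }ᶜ
  { d, f }  = { a, b, c, e }ᶜ
  { b, c, d }  = { a, e, f }ᶜ
  { b, c, d, f }  = { a, e }ᶜ
  { a, b, c, e, f }  = { a, e, f } ∪ { a, b, c, e }
  { a, c, d, e, f }  = { a, e, f } ∪ { a, c, d, f }
  — 12 sets.
Step 2 (10 new):
  { b }  = { a, c, d, e, f }ᶜ
  { d }  = { a, b, c, e, f }ᶜ
  { a, b, e }  = { b, e } ∪ { a, e }
  { a, b, e, f }  = { b, e } ∪ { a, e, f }
  { a, d, e, f }  = { a, e, f } ∪ { d, f }
  { b, c, d, e }  = { b, e } ∪ { b, c, d }
  { b, d, e, f }  = { b, e } ∪ { d, f }
  { a, b, c, d, e }  = { b, c, d } ∪ { a, e }
  { a, b, c, d, f }  = { b, c, d } ∪ { a, c, d, f }
  { b, c, d, e, f }  = { b, e } ∪ { b, c, d, f }
  — 22 sets.
Step 3: +14 →
  { a }  = { b, c, d, e, f }ᶜ
  { e }  = { a, b, c, d, f }ᶜ
  { f }  = { a, b, c, d, e }ᶜ
  { a, c }  = { b, d, e, f }ᶜ
  { a, f }  = { b, c, d, e }ᶜ
  { b, c }  = { a, d, e, f }ᶜ
  { b, d }  = { b } ∪ { d }
  { c, d }  = { a, b, e, f }ᶜ
  { a, d, e }  = { a, e } ∪ { d }
  { b, d, e }  = { b, e } ∪ { d }
  { b, d, f }  = { b } ∪ { d, f }
  { c, d, f }  = { a, b, e }ᶜ
  { a, b, d, e }  = { a, b, e } ∪ { d }
  { a, b, d, e, f }  = { b, e } ∪ { a, d, e, f }
  — 36 sets.
Step 4. New:
  { c }  = { a, b, d, e, f }ᶜ
  { a, b }  = { a } ∪ { b }
  { a, d }  = { a } ∪ { d }
  { b, f }  = { b } ∪ { f }
  { c, f }  = { a, b, d, e }ᶜ
  { d, e }  = { e } ∪ { d }
  { e, f }  = { f } ∪ { e }
  { a, b, c }  = { a } ∪ { b, c }
  { a, b, d }  = { a } ∪ { b, d }
  { a, b, f }  = { a, f } ∪ { b }
  { a, c, d }  = { c, d } ∪ { a }
  { a, c, e }  = { b, d, f }ᶜ
  { a, c, f }  = { b, d, e }ᶜ
  { a, d, f }  = { a } ∪ { d, f }
  { b, c, e }  = { b, e } ∪ { b, c }
  { b, c, f }  = { a, d, e }ᶜ
  { b, e, f }  = { b, e } ∪ { f }
  { c, d, e }  = { c, d } ∪ { e }
  { d, e, f }  = { e } ∪ { d, f }
  { a, b, c, d }  = { a } ∪ { b, c, d }
  { a, b, c, f }  = { a, f } ∪ { b, c }
  { a, b, d, f }  = { b, d, f } ∪ { a }
  { a, c, d, e }  = { a, d, e } ∪ { c, d }
  { a, c, e, f }  = { b, d }ᶜ
  { c, d, e, f }  = { e } ∪ { c, d, f }
  — 61 sets.
Step 5. New:
  { c, e }  = { a, b, d, f }ᶜ
  { c, e, f }  = { a, b, d }ᶜ
  { b, c, e, f }  = { a, d }ᶜ
  — 64 sets.
Step 6 adds nothing — fixpoint reached.

Therefore σ(𝒢) = { ∅, { a }, { b }, { c }, { d }, { e }, { f }, { a, b }, { a, c }, { a, d }, { a, e }, { a, f }, { b, c }, { b, d }, { b, e }, { b, f }, { c, d }, { c, e }, { c, f }, { d, e }, { d, f }, { e, f }, { a, b, c }, { a, b, d }, { a, b, e }, { a, b, f }, { a, c, d }, { a, c, e }, { a, c, f }, { a, d, e }, { a, d, f }, { a, e, f }, { b, c, d }, { b, c, e }, { b, c, f }, { b, d, e }, { b, d, f }, { b, e, f }, { c, d, e }, { c, d, f }, { c, e, f }, { d, e, f }, { a, b, c, d }, { a, b, c, e }, { a, b, c, f }, { a, b, d, e }, { a, b, d, f }, { a, b, e, f }, { a, c, d, e }, { a, c, d, f }, { a, c, e, f }, { a, d, e, f }, { b, c, d, e }, { b, c, d, f }, { b, c, e, f }, { b, d, e, f }, { c, d, e, f }, { a, b, c, d, e }, { a, b, c, d, f }, { a, b, c, e, f }, { a, b, d, e, f }, { a, c, d, e, f }, { b, c, d, e, f }, S } (|σ(𝒢)| = 64).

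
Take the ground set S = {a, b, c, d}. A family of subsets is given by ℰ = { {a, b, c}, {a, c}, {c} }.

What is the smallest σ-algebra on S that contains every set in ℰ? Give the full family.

σ(ℰ) = { {}, {a}, {b}, {c}, {d}, {a, b}, {a, c}, {a, d}, {b, c}, {b, d}, {c, d}, {a, b, c}, {a, b, d}, {a, c, d}, {b, c, d}, S }

Working:
Initial family (5 sets): { {}, {c}, {a, c}, {a, b, c}, S }.
Step 1 adds 3:
  {d}  = {a, b, c}ᶜ
  {b, d}  = {a, c}ᶜ
  {a, b, d}  = {c}ᶜ
  — 8 sets.
Step 2 (3 new):
  {c, d}  = {d} ∪ {c}
  {a, c, d}  = {d} ∪ {a, c}
  {b, c, d}  = {c} ∪ {b, d}
  — 11 sets.
Step 3: 3 new —
  {a}  = {b, c, d}ᶜ
  {b}  = {a, c, d}ᶜ
  {a, b}  = {c, d}ᶜ
  — 14 sets.
Step 4. New:
  {a, d}  = {d} ∪ {a}
  {b, c}  = {c} ∪ {b}
  — 16 sets.
Step 5: no new sets; the family is a σ-algebra.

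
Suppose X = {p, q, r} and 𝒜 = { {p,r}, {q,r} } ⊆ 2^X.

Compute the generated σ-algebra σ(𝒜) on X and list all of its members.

Initial family (4 sets): { {}, {p,r}, {q,r}, X }.
Round 1 adds 2:
  {p}  = X∖{q,r}
  {q}  = X∖{p,r}
  [6 total]
Round 2: +1 →
  {p,q}  = {q} ∪ {p}
  [7 total]
Round 3 adds 1:
  {r}  = X∖{p,q}
  [8 total]
Round 4: stable.

Hence σ(𝒜) has 8 members: { {}, {p}, {q}, {r}, {p,q}, {p,r}, {q,r}, X }.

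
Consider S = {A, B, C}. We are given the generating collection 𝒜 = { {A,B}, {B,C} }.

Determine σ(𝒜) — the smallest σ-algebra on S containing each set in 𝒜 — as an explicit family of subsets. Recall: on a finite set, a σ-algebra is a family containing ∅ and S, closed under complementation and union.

Answer: σ(𝒜) = { ∅, {A}, {B}, {C}, {A,B}, {A,C}, {B,C}, S }

Working:
Take S₀ = 𝒜 ∪ {∅, S} = { ∅, {A,B}, {B,C}, S }.
Iteration 1 (2 new):
  {A}  = {B,C}ᶜ
  {C}  = {A,B}ᶜ
Iteration 2: 1 new —
  {A,C}  = {C} ∪ {A}
Iteration 3: +1 →
  {B}  = {A,C}ᶜ
Iteration 4 adds nothing — fixpoint reached.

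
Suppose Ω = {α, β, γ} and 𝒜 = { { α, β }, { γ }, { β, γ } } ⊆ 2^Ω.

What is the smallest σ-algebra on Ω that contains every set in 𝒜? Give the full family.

σ(𝒜) = { {  }, { α }, { β }, { γ }, { α, β }, { α, γ }, { β, γ }, Ω }

Trace:
Start: 𝒜 ∪ {∅, Ω} = { {  }, { γ }, { α, β }, { β, γ }, Ω }.
Round 1: +1 →
  { α }  = ᶜ of { β, γ }
  |family| = 6
Round 2 (1 new):
  { α, γ }  = { γ } ∪ { α }
  |family| = 7
Round 3. New:
  { β }  = ᶜ of { α, γ }
  |family| = 8
Round 4: closed — nothing new.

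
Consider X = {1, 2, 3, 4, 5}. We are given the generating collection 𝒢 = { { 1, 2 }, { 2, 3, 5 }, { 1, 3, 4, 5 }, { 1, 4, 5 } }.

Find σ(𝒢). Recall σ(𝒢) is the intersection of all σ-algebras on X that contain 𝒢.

Seed the family with 𝒢 together with ∅ and X: { {}, { 1, 2 }, { 1, 4, 5 }, { 2, 3, 5 }, { 1, 3, 4, 5 }, X }.
Pass 1 (6 new):
  { 2 }  = ᶜ of { 1, 3, 4, 5 }
  { 1, 4 }  = ᶜ of { 2, 3, 5 }
  { 2, 3 }  = ᶜ of { 1, 4, 5 }
  { 3, 4, 5 }  = ᶜ of { 1, 2 }
  { 1, 2, 3, 5 }  = { 2, 3, 5 } ∪ { 1, 2 }
  { 1, 2, 4, 5 }  = { 1, 4, 5 } ∪ { 1, 2 }
  |family| = 12
Pass 2: +6 →
  { 3 }  = ᶜ of { 1, 2, 4, 5 }
  { 4 }  = ᶜ of { 1, 2, 3, 5 }
  { 1, 2, 3 }  = { 1, 2 } ∪ { 2, 3 }
  { 1, 2, 4 }  = { 1, 2 } ∪ { 1, 4 }
  { 1, 2, 3, 4 }  = { 2, 3 } ∪ { 1, 4 }
  { 2, 3, 4, 5 }  = { 3, 4, 5 } ∪ { 2 }
  |family| = 18
Pass 3 adds 8:
  { 1 }  = ᶜ of { 2, 3, 4, 5 }
  { 5 }  = ᶜ of { 1, 2, 3, 4 }
  { 2, 4 }  = { 4 } ∪ { 2 }
  { 3, 4 }  = { 3 } ∪ { 4 }
  { 3, 5 }  = ᶜ of { 1, 2, 4 }
  { 4, 5 }  = ᶜ of { 1, 2, 3 }
  { 1, 3, 4 }  = { 3 } ∪ { 1, 4 }
  { 2, 3, 4 }  = { 2, 3 } ∪ { 4 }
  |family| = 26
Pass 4 adds 6:
  { 1, 3 }  = { 3 } ∪ { 1 }
  { 1, 5 }  = ᶜ of { 2, 3, 4 }
  { 2, 5 }  = ᶜ of { 1, 3, 4 }
  { 1, 2, 5 }  = ᶜ of { 3, 4 }
  { 1, 3, 5 }  = ᶜ of { 2, 4 }
  { 2, 4, 5 }  = { 2 } ∪ { 4, 5 }
  |family| = 32
Pass 5: already closed under ᶜ and ∪.

Therefore σ(𝒢) = { {}, { 1 }, { 2 }, { 3 }, { 4 }, { 5 }, { 1, 2 }, { 1, 3 }, { 1, 4 }, { 1, 5 }, { 2, 3 }, { 2, 4 }, { 2, 5 }, { 3, 4 }, { 3, 5 }, { 4, 5 }, { 1, 2, 3 }, { 1, 2, 4 }, { 1, 2, 5 }, { 1, 3, 4 }, { 1, 3, 5 }, { 1, 4, 5 }, { 2, 3, 4 }, { 2, 3, 5 }, { 2, 4, 5 }, { 3, 4, 5 }, { 1, 2, 3, 4 }, { 1, 2, 3, 5 }, { 1, 2, 4, 5 }, { 1, 3, 4, 5 }, { 2, 3, 4, 5 }, X } (|σ(𝒢)| = 32).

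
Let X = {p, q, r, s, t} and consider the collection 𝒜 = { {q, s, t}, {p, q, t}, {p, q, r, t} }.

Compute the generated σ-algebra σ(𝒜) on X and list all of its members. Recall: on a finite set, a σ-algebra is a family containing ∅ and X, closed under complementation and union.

|σ(𝒜)| = 16.  σ(𝒜) = { {}, {p}, {r}, {s}, {p, r}, {p, s}, {q, t}, {r, s}, {p, q, t}, {p, r, s}, {q, r, t}, {q, s, t}, {p, q, r, t}, {p, q, s, t}, {q, r, s, t}, X }

Check:
Take S₀ = 𝒜 ∪ {∅, X} = { {}, {p, q, t}, {q, s, t}, {p, q, r, t}, X }.
Round 1: 4 new —
  {s}  = {p, q, r, t}ᶜ
  {p, r}  = {q, s, t}ᶜ
  {r, s}  = {p, q, t}ᶜ
  {p, q, s, t}  = {p, q, t} ∪ {q, s, t}
Round 2: +3 →
  {r}  = {p, q, s, t}ᶜ
  {p, r, s}  = {r, s} ∪ {p, r}
  {q, r, s, t}  = {r, s} ∪ {q, s, t}
Round 3 adds 2:
  {p}  = {q, r, s, t}ᶜ
  {q, t}  = {p, r, s}ᶜ
Round 4. New:
  {p, s}  = {s} ∪ {p}
  {q, r, t}  = {r} ∪ {q, t}
Round 5: closed — nothing new.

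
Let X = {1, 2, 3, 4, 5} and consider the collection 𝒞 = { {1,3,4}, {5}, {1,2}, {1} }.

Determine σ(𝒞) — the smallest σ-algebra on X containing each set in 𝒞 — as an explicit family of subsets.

|σ(𝒞)| = 16.  σ(𝒞) = { {}, {1}, {2}, {5}, {1,2}, {1,5}, {2,5}, {3,4}, {1,2,5}, {1,3,4}, {2,3,4}, {3,4,5}, {1,2,3,4}, {1,3,4,5}, {2,3,4,5}, X }

Working:
Initial family (6 sets): { {}, {1}, {5}, {1,2}, {1,3,4}, X }.
Iteration 1 adds 7:
  {1,5}  = {5} ∪ {1}
  {2,5}  = {1,3,4}ᶜ
  {1,2,5}  = {1,2} ∪ {5}
  {3,4,5}  = {1,2}ᶜ
  {1,2,3,4}  = {5}ᶜ
  {1,3,4,5}  = {1,3,4} ∪ {5}
  {2,3,4,5}  = {1}ᶜ
  |family| = 13
Iteration 2 adds 3:
  {2}  = {1,3,4,5}ᶜ
  {3,4}  = {1,2,5}ᶜ
  {2,3,4}  = {1,5}ᶜ
  |family| = 16
Iteration 3: closed — nothing new.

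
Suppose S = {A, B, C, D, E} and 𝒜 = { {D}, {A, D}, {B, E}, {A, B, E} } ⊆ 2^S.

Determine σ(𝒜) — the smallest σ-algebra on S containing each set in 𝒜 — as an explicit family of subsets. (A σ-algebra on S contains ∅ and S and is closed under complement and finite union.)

Answer: σ(𝒜) = { {}, {A}, {C}, {D}, {A, C}, {A, D}, {B, E}, {C, D}, {A, B, E}, {A, C, D}, {B, C, E}, {B, D, E}, {A, B, C, E}, {A, B, D, E}, {B, C, D, E}, S }

Derivation:
Seed the family with 𝒜 together with ∅ and S: { {}, {D}, {A, D}, {B, E}, {A, B, E}, S }.
Iteration 1 adds 6:
  {C, D}  = complement {A, B, E}
  {A, C, D}  = complement {B, E}
  {B, C, E}  = complement {A, D}
  {B, D, E}  = {B, E} ∪ {D}
  {A, B, C, E}  = complement {D}
  {A, B, D, E}  = {B, E} ∪ {A, D}
  [12 total]
Iteration 2 adds 3:
  {C}  = complement {A, B, D, E}
  {A, C}  = complement {B, D, E}
  {B, C, D, E}  = {B, E} ∪ {C, D}
  [15 total]
Iteration 3: 1 new —
  {A}  = complement {B, C, D, E}
  [16 total]
Iteration 4: closed — nothing new.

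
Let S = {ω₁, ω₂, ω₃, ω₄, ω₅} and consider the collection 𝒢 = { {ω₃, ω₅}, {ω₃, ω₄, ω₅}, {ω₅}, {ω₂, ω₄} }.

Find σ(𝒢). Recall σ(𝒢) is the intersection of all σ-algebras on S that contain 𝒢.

σ(𝒢) = { ∅, {ω₁}, {ω₂}, {ω₃}, {ω₄}, {ω₅}, {ω₁, ω₂}, {ω₁, ω₃}, {ω₁, ω₄}, {ω₁, ω₅}, {ω₂, ω₃}, {ω₂, ω₄}, {ω₂, ω₅}, {ω₃, ω₄}, {ω₃, ω₅}, {ω₄, ω₅}, {ω₁, ω₂, ω₃}, {ω₁, ω₂, ω₄}, {ω₁, ω₂, ω₅}, {ω₁, ω₃, ω₄}, {ω₁, ω₃, ω₅}, {ω₁, ω₄, ω₅}, {ω₂, ω₃, ω₄}, {ω₂, ω₃, ω₅}, {ω₂, ω₄, ω₅}, {ω₃, ω₄, ω₅}, {ω₁, ω₂, ω₃, ω₄}, {ω₁, ω₂, ω₃, ω₅}, {ω₁, ω₂, ω₄, ω₅}, {ω₁, ω₃, ω₄, ω₅}, {ω₂, ω₃, ω₄, ω₅}, S }

Derivation:
Initial family (6 sets): { ∅, {ω₅}, {ω₂, ω₄}, {ω₃, ω₅}, {ω₃, ω₄, ω₅}, S }.
Round 1: +6 →
  {ω₁, ω₂}  = complement {ω₃, ω₄, ω₅}
  {ω₁, ω₂, ω₄}  = complement {ω₃, ω₅}
  {ω₁, ω₃, ω₅}  = complement {ω₂, ω₄}
  {ω₂, ω₄, ω₅}  = {ω₂, ω₄} ∪ {ω₅}
  {ω₁, ω₂, ω₃, ω₄}  = complement {ω₅}
  {ω₂, ω₃, ω₄, ω₅}  = {ω₃, ω₄, ω₅} ∪ {ω₂, ω₄}
Round 2: 6 new —
  {ω₁}  = complement {ω₂, ω₃, ω₄, ω₅}
  {ω₁, ω₃}  = complement {ω₂, ω₄, ω₅}
  {ω₁, ω₂, ω₅}  = {ω₁, ω₂} ∪ {ω₅}
  {ω₁, ω₂, ω₃, ω₅}  = {ω₁, ω₂} ∪ {ω₁, ω₃, ω₅}
  {ω₁, ω₂, ω₄, ω₅}  = {ω₁, ω₂} ∪ {ω₂, ω₄, ω₅}
  {ω₁, ω₃, ω₄, ω₅}  = {ω₃, ω₄, ω₅} ∪ {ω₁, ω₃, ω₅}
Round 3: +6 →
  {ω₂}  = complement {ω₁, ω₃, ω₄, ω₅}
  {ω₃}  = complement {ω₁, ω₂, ω₄, ω₅}
  {ω₄}  = complement {ω₁, ω₂, ω₃, ω₅}
  {ω₁, ω₅}  = {ω₅} ∪ {ω₁}
  {ω₃, ω₄}  = complement {ω₁, ω₂, ω₅}
  {ω₁, ω₂, ω₃}  = {ω₁, ω₂} ∪ {ω₁, ω₃}
Round 4 (8 new):
  {ω₁, ω₄}  = {ω₄} ∪ {ω₁}
  {ω₂, ω₃}  = {ω₂} ∪ {ω₃}
  {ω₂, ω₅}  = {ω₂} ∪ {ω₅}
  {ω₄, ω₅}  = complement {ω₁, ω₂, ω₃}
  {ω₁, ω₃, ω₄}  = {ω₃, ω₄} ∪ {ω₁, ω₃}
  {ω₁, ω₄, ω₅}  = {ω₁, ω₅} ∪ {ω₄}
  {ω₂, ω₃, ω₄}  = complement {ω₁, ω₅}
  {ω₂, ω₃, ω₅}  = {ω₂} ∪ {ω₃, ω₅}
Round 5: stable.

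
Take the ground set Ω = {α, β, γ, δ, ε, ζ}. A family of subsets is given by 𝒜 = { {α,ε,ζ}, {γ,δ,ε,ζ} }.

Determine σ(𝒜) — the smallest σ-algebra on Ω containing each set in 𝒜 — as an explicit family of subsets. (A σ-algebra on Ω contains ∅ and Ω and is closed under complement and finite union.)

|σ(𝒜)| = 16.  σ(𝒜) = { ∅, {α}, {β}, {α,β}, {γ,δ}, {ε,ζ}, {α,γ,δ}, {α,ε,ζ}, {β,γ,δ}, {β,ε,ζ}, {α,β,γ,δ}, {α,β,ε,ζ}, {γ,δ,ε,ζ}, {α,γ,δ,ε,ζ}, {β,γ,δ,ε,ζ}, Ω }

Trace:
Seed the family with 𝒜 together with ∅ and Ω: { ∅, {α,ε,ζ}, {γ,δ,ε,ζ}, Ω }.
Iteration 1: 3 new —
  {α,β}  = {γ,δ,ε,ζ}ᶜ
  {β,γ,δ}  = {α,ε,ζ}ᶜ
  {α,γ,δ,ε,ζ}  = {α,ε,ζ} ∪ {γ,δ,ε,ζ}
  (now 7)
Iteration 2: 4 new —
  {β}  = {α,γ,δ,ε,ζ}ᶜ
  {α,β,γ,δ}  = {β,γ,δ} ∪ {α,β}
  {α,β,ε,ζ}  = {α,ε,ζ} ∪ {α,β}
  {β,γ,δ,ε,ζ}  = {β,γ,δ} ∪ {γ,δ,ε,ζ}
  (now 11)
Iteration 3 (3 new):
  {α}  = {β,γ,δ,ε,ζ}ᶜ
  {γ,δ}  = {α,β,ε,ζ}ᶜ
  {ε,ζ}  = {α,β,γ,δ}ᶜ
  (now 14)
Iteration 4. New:
  {α,γ,δ}  = {γ,δ} ∪ {α}
  {β,ε,ζ}  = {ε,ζ} ∪ {β}
  (now 16)
Iteration 5: stable.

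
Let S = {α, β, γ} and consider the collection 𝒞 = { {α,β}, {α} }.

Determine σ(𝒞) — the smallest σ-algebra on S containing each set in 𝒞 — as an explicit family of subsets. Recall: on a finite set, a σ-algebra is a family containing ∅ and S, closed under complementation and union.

Start: 𝒞 ∪ {∅, S} = { {}, {α}, {α,β}, S }.
Round 1: +2 →
  {γ}  = ᶜ of {α,β}
  {β,γ}  = ᶜ of {α}
  — 6 sets.
Round 2. New:
  {α,γ}  = {γ} ∪ {α}
  — 7 sets.
Round 3 adds 1:
  {β}  = ᶜ of {α,γ}
  — 8 sets.
After Round 4 the family is unchanged; done.

Therefore σ(𝒞) = { {}, {α}, {β}, {γ}, {α,β}, {α,γ}, {β,γ}, S } (|σ(𝒞)| = 8).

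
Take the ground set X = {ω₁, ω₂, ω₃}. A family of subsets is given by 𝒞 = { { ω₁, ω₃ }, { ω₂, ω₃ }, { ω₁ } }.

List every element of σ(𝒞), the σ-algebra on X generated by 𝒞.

|σ(𝒞)| = 8.  σ(𝒞) = { {}, { ω₁ }, { ω₂ }, { ω₃ }, { ω₁, ω₂ }, { ω₁, ω₃ }, { ω₂, ω₃ }, X }

Trace:
Take S₀ = 𝒞 ∪ {∅, X} = { {}, { ω₁ }, { ω₁, ω₃ }, { ω₂, ω₃ }, X }.
Pass 1 adds 1:
  { ω₂ }  = ᶜ of { ω₁, ω₃ }
  (now 6)
Pass 2. New:
  { ω₁, ω₂ }  = { ω₂ } ∪ { ω₁ }
  (now 7)
Pass 3: +1 →
  { ω₃ }  = ᶜ of { ω₁, ω₂ }
  (now 8)
Pass 4: closed — nothing new.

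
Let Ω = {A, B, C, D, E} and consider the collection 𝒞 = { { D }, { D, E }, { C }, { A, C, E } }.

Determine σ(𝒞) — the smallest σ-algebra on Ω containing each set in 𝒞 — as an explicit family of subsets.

σ(𝒞) (32 sets): { {}, { A }, { B }, { C }, { D }, { E }, { A, B }, { A, C }, { A, D }, { A, E }, { B, C }, { B, D }, { B, E }, { C, D }, { C, E }, { D, E }, { A, B, C }, { A, B, D }, { A, B, E }, { A, C, D }, { A, C, E }, { A, D, E }, { B, C, D }, { B, C, E }, { B, D, E }, { C, D, E }, { A, B, C, D }, { A, B, C, E }, { A, B, D, E }, { A, C, D, E }, { B, C, D, E }, Ω }

Check:
Initial family (6 sets): { {}, { C }, { D }, { D, E }, { A, C, E }, Ω }.
Pass 1 adds 7:
  { B, D }  = Ω∖{ A, C, E }
  { C, D }  = { C } ∪ { D }
  { A, B, C }  = Ω∖{ D, E }
  { C, D, E }  = { D, E } ∪ { C }
  { A, B, C, E }  = Ω∖{ D }
  { A, B, D, E }  = Ω∖{ C }
  { A, C, D, E }  = { D, E } ∪ { A, C, E }
  — 13 sets.
Pass 2: 7 new —
  { B }  = Ω∖{ A, C, D, E }
  { A, B }  = Ω∖{ C, D, E }
  { A, B, E }  = Ω∖{ C, D }
  { B, C, D }  = { C, D } ∪ { B, D }
  { B, D, E }  = { D, E } ∪ { B, D }
  { A, B, C, D }  = { C, D } ∪ { A, B, C }
  { B, C, D, E }  = { C, D, E } ∪ { B, D }
  — 20 sets.
Pass 3 adds 6:
  { A }  = Ω∖{ B, C, D, E }
  { E }  = Ω∖{ A, B, C, D }
  { A, C }  = Ω∖{ B, D, E }
  { A, E }  = Ω∖{ B, C, D }
  { B, C }  = { B } ∪ { C }
  { A, B, D }  = { B, D } ∪ { A, B }
  — 26 sets.
Pass 4 adds 6:
  { A, D }  = { D } ∪ { A }
  { B, E }  = { B } ∪ { E }
  { C, E }  = Ω∖{ A, B, D }
  { A, C, D }  = { C, D } ∪ { A, C }
  { A, D, E }  = Ω∖{ B, C }
  { B, C, E }  = { E } ∪ { B, C }
  — 32 sets.
Pass 5: already closed under ᶜ and ∪.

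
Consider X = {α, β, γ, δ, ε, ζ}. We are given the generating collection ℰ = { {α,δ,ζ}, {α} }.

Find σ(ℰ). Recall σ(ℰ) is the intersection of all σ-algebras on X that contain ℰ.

|σ(ℰ)| = 8.  σ(ℰ) = { {}, {α}, {δ,ζ}, {α,δ,ζ}, {β,γ,ε}, {α,β,γ,ε}, {β,γ,δ,ε,ζ}, X }

Working:
Initial family (4 sets): { {}, {α}, {α,δ,ζ}, X }.
Pass 1 (2 new):
  {β,γ,ε}  = complement {α,δ,ζ}
  {β,γ,δ,ε,ζ}  = complement {α}
  |family| = 6
Pass 2 adds 1:
  {α,β,γ,ε}  = {β,γ,ε} ∪ {α}
  |family| = 7
Pass 3: +1 →
  {δ,ζ}  = complement {α,β,γ,ε}
  |family| = 8
Pass 4: stable.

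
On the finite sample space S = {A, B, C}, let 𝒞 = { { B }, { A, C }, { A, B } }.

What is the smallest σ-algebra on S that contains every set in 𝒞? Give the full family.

Answer: σ(𝒞) = { ∅, { A }, { B }, { C }, { A, B }, { A, C }, { B, C }, S }

Derivation:
Initial family (5 sets): { ∅, { B }, { A, B }, { A, C }, S }.
Pass 1. New:
  { C }  = ᶜ of { A, B }
  — 6 sets.
Pass 2 (1 new):
  { B, C }  = { C } ∪ { B }
  — 7 sets.
Pass 3 (1 new):
  { A }  = ᶜ of { B, C }
  — 8 sets.
Pass 4: stable.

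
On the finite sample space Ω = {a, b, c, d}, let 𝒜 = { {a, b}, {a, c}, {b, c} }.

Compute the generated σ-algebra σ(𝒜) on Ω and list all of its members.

Begin from { {}, {a, b}, {a, c}, {b, c}, Ω } (that is, 𝒜 plus ∅ and Ω).
Iteration 1 (4 new):
  {a, d}  = complement {b, c}
  {b, d}  = complement {a, c}
  {c, d}  = complement {a, b}
  {a, b, c}  = {b, c} ∪ {a, b}
  [9 total]
Iteration 2 (4 new):
  {d}  = complement {a, b, c}
  {a, b, d}  = {a, b} ∪ {a, d}
  {a, c, d}  = {c, d} ∪ {a, d}
  {b, c, d}  = {c, d} ∪ {b, c}
  [13 total]
Iteration 3 adds 3:
  {a}  = complement {b, c, d}
  {b}  = complement {a, c, d}
  {c}  = complement {a, b, d}
  [16 total]
Iteration 4: closed — nothing new.

Therefore σ(𝒜) = { {}, {a}, {b}, {c}, {d}, {a, b}, {a, c}, {a, d}, {b, c}, {b, d}, {c, d}, {a, b, c}, {a, b, d}, {a, c, d}, {b, c, d}, Ω } (|σ(𝒜)| = 16).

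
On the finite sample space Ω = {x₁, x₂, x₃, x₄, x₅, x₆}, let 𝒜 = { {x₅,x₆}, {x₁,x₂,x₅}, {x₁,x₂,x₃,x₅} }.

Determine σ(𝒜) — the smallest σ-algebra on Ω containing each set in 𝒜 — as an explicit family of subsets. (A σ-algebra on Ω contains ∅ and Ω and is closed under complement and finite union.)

Seed the family with 𝒜 together with ∅ and Ω: { {}, {x₅,x₆}, {x₁,x₂,x₅}, {x₁,x₂,x₃,x₅}, Ω }.
Iteration 1 (5 new):
  {x₄,x₆}  = ᶜ of {x₁,x₂,x₃,x₅}
  {x₃,x₄,x₆}  = ᶜ of {x₁,x₂,x₅}
  {x₁,x₂,x₃,x₄}  = ᶜ of {x₅,x₆}
  {x₁,x₂,x₅,x₆}  = {x₁,x₂,x₅} ∪ {x₅,x₆}
  {x₁,x₂,x₃,x₅,x₆}  = {x₅,x₆} ∪ {x₁,x₂,x₃,x₅}
Iteration 2: +7 →
  {x₄}  = ᶜ of {x₁,x₂,x₃,x₅,x₆}
  {x₃,x₄}  = ᶜ of {x₁,x₂,x₅,x₆}
  {x₄,x₅,x₆}  = {x₅,x₆} ∪ {x₄,x₆}
  {x₃,x₄,x₅,x₆}  = {x₅,x₆} ∪ {x₃,x₄,x₆}
  {x₁,x₂,x₃,x₄,x₅}  = {x₁,x₂,x₅} ∪ {x₁,x₂,x₃,x₄}
  {x₁,x₂,x₃,x₄,x₆}  = {x₃,x₄,x₆} ∪ {x₁,x₂,x₃,x₄}
  {x₁,x₂,x₄,x₅,x₆}  = {x₁,x₂,x₅} ∪ {x₄,x₆}
Iteration 3: +6 →
  {x₃}  = ᶜ of {x₁,x₂,x₄,x₅,x₆}
  {x₅}  = ᶜ of {x₁,x₂,x₃,x₄,x₆}
  {x₆}  = ᶜ of {x₁,x₂,x₃,x₄,x₅}
  {x₁,x₂}  = ᶜ of {x₃,x₄,x₅,x₆}
  {x₁,x₂,x₃}  = ᶜ of {x₄,x₅,x₆}
  {x₁,x₂,x₄,x₅}  = {x₁,x₂,x₅} ∪ {x₄}
Iteration 4 (9 new):
  {x₃,x₅}  = {x₅} ∪ {x₃}
  {x₃,x₆}  = ᶜ of {x₁,x₂,x₄,x₅}
  {x₄,x₅}  = {x₅} ∪ {x₄}
  {x₁,x₂,x₄}  = {x₁,x₂} ∪ {x₄}
  {x₁,x₂,x₆}  = {x₁,x₂} ∪ {x₆}
  {x₃,x₄,x₅}  = {x₃,x₄} ∪ {x₅}
  {x₃,x₅,x₆}  = {x₅,x₆} ∪ {x₃}
  {x₁,x₂,x₃,x₆}  = {x₁,x₂,x₃} ∪ {x₆}
  {x₁,x₂,x₄,x₆}  = {x₁,x₂} ∪ {x₄,x₆}
Iteration 5 adds nothing — fixpoint reached.

|σ(𝒜)| = 32.  σ(𝒜) = { {}, {x₃}, {x₄}, {x₅}, {x₆}, {x₁,x₂}, {x₃,x₄}, {x₃,x₅}, {x₃,x₆}, {x₄,x₅}, {x₄,x₆}, {x₅,x₆}, {x₁,x₂,x₃}, {x₁,x₂,x₄}, {x₁,x₂,x₅}, {x₁,x₂,x₆}, {x₃,x₄,x₅}, {x₃,x₄,x₆}, {x₃,x₅,x₆}, {x₄,x₅,x₆}, {x₁,x₂,x₃,x₄}, {x₁,x₂,x₃,x₅}, {x₁,x₂,x₃,x₆}, {x₁,x₂,x₄,x₅}, {x₁,x₂,x₄,x₆}, {x₁,x₂,x₅,x₆}, {x₃,x₄,x₅,x₆}, {x₁,x₂,x₃,x₄,x₅}, {x₁,x₂,x₃,x₄,x₆}, {x₁,x₂,x₃,x₅,x₆}, {x₁,x₂,x₄,x₅,x₆}, Ω }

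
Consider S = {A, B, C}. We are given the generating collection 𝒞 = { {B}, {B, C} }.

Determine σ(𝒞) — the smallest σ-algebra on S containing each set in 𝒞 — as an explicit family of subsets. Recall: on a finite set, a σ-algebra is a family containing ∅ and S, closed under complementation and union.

Seed the family with 𝒞 together with ∅ and S: { {}, {B}, {B, C}, S }.
Round 1: 2 new —
  {A}  = ᶜ of {B, C}
  {A, C}  = ᶜ of {B}
  [6 total]
Round 2. New:
  {A, B}  = {B} ∪ {A}
  [7 total]
Round 3. New:
  {C}  = ᶜ of {A, B}
  [8 total]
Round 4: stable.

σ(𝒞) = { {}, {A}, {B}, {C}, {A, B}, {A, C}, {B, C}, S }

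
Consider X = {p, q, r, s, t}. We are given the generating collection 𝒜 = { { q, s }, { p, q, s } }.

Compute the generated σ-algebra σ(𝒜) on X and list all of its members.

Answer: σ(𝒜) = { {}, { p }, { q, s }, { r, t }, { p, q, s }, { p, r, t }, { q, r, s, t }, X }

Working:
Initial family (4 sets): { {}, { q, s }, { p, q, s }, X }.
Iteration 1: +2 →
  { r, t }  = complement { p, q, s }
  { p, r, t }  = complement { q, s }
  |family| = 6
Iteration 2. New:
  { q, r, s, t }  = { r, t } ∪ { q, s }
  |family| = 7
Iteration 3 adds 1:
  { p }  = complement { q, r, s, t }
  |family| = 8
Iteration 4 adds nothing — fixpoint reached.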